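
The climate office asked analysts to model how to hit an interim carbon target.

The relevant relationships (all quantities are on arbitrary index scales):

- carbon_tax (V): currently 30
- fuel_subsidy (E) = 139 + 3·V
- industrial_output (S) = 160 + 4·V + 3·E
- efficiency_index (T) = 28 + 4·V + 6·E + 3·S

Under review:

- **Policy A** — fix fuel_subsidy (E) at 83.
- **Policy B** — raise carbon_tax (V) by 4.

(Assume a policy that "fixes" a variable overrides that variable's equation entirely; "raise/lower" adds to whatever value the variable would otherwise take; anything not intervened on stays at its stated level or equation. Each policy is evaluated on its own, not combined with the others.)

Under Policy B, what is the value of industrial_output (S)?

1019

Policy B (V + 4):
  V = 30 + 4 = 34
  E = 139 + 3·34 = 241
  S = 160 + 4·34 + 3·241 = 1019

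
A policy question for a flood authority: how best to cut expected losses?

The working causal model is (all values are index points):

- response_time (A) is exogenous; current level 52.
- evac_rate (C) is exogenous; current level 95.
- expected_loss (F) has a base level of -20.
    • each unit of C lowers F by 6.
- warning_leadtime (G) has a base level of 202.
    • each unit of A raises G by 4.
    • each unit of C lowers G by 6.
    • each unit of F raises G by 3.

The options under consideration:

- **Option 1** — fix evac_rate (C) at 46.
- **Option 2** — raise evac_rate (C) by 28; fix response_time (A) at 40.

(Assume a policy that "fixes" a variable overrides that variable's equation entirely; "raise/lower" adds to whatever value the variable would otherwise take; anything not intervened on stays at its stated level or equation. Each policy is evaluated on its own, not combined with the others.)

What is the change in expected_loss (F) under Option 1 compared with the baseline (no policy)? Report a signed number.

294

Baseline:
  C = 95
  F = -20 − 6·95 = -590
Option 1 (C := 46):
  C = 46
  F = -20 − 6·46 = -296
Change in F: -296 − (-590) = 294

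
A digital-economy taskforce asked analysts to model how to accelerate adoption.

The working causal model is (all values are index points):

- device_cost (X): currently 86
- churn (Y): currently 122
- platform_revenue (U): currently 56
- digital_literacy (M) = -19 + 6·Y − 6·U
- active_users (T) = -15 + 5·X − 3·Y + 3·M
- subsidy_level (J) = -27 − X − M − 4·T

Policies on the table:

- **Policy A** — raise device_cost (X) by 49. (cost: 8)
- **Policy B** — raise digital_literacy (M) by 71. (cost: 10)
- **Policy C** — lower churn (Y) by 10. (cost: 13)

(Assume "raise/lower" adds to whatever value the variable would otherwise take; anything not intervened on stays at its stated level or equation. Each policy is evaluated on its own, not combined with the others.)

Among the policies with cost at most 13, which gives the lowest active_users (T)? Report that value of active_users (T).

Policy A (X + 49):
  X = 86 + 49 = 135
  Y = 122
  U = 56
  M = -19 + 6·122 − 6·56 = 377
  T = -15 + 5·135 − 3·122 + 3·377 = 1425
Policy B (M + 71):
  X = 86
  Y = 122
  U = 56
  M = -19 + 6·122 − 6·56 (+71 from intervention) = 448
  T = -15 + 5·86 − 3·122 + 3·448 = 1393
Policy C (Y − 10):
  X = 86
  Y = 122 − 10 = 112
  U = 56
  M = -19 + 6·112 − 6·56 = 317
  T = -15 + 5·86 − 3·112 + 3·317 = 1030
Comparing — Policy A: T=1425, Policy B: T=1393, Policy C: T=1030. Lowest is 1030 (Policy C).

1030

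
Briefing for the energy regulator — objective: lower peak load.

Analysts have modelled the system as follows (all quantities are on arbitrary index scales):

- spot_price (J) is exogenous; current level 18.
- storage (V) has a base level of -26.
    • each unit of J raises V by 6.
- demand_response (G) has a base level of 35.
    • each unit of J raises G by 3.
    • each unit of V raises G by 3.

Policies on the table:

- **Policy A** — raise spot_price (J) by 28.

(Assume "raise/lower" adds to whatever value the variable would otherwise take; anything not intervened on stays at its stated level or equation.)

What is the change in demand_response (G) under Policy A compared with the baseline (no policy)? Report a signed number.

Baseline:
  J = 18
  V = -26 + 6·18 = 82
  G = 35 + 3·18 + 3·82 = 335
Policy A (J + 28):
  J = 18 + 28 = 46
  V = -26 + 6·46 = 250
  G = 35 + 3·46 + 3·250 = 923
Change in G: 923 − 335 = 588

588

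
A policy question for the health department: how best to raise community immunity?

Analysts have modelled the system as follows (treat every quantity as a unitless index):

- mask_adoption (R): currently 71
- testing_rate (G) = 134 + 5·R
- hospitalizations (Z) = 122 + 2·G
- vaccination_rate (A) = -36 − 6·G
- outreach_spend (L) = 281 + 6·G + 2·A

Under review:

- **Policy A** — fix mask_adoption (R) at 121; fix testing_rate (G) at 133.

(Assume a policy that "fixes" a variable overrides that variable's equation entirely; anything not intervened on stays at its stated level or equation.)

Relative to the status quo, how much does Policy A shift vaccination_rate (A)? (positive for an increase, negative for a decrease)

2136

Baseline:
  R = 71
  G = 134 + 5·71 = 489
  A = -36 − 6·489 = -2970
Policy A (R := 121, G := 133):
  R = 121
  G = 133
  A = -36 − 6·133 = -834
Change in A: -834 − (-2970) = 2136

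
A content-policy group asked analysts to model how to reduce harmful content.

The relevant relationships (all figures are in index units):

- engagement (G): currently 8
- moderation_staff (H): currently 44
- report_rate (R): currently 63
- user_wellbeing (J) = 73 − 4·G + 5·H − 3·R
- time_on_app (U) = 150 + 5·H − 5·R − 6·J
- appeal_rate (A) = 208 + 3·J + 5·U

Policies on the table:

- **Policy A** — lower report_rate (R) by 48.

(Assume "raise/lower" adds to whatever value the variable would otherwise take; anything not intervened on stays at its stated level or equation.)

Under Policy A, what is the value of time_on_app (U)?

-1001

Policy A (R − 48):
  G = 8
  H = 44
  R = 63 − 48 = 15
  J = 73 − 4·8 + 5·44 − 3·15 = 216
  U = 150 + 5·44 − 5·15 − 6·216 = -1001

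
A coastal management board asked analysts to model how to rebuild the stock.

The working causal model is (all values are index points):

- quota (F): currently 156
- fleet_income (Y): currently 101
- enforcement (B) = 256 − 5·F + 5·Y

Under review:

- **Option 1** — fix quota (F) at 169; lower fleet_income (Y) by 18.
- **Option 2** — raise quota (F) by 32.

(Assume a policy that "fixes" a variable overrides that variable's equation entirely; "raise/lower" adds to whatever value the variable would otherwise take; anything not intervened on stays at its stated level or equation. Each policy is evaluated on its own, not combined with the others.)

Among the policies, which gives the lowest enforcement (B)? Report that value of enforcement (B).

-179

Option 1 (F := 169, Y − 18):
  F = 169
  Y = 101 − 18 = 83
  B = 256 − 5·169 + 5·83 = -174
Option 2 (F + 32):
  F = 156 + 32 = 188
  Y = 101
  B = 256 − 5·188 + 5·101 = -179
Comparing — Option 1: B=-174, Option 2: B=-179. Lowest is -179 (Option 2).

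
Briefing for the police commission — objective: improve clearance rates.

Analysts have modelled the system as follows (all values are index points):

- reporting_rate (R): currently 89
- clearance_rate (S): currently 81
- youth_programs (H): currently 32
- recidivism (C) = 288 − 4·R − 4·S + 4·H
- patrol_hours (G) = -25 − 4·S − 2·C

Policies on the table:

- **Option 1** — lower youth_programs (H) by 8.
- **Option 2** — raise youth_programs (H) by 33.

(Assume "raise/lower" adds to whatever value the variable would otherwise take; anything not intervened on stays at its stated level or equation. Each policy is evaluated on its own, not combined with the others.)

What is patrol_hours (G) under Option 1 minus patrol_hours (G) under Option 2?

Option 1 (H − 8):
  R = 89
  S = 81
  H = 32 − 8 = 24
  C = 288 − 4·89 − 4·81 + 4·24 = -296
  G = -25 − 4·81 − 2·(-296) = 243
Option 2 (H + 33):
  R = 89
  S = 81
  H = 32 + 33 = 65
  C = 288 − 4·89 − 4·81 + 4·65 = -132
  G = -25 − 4·81 − 2·(-132) = -85
G: 243 − (-85) = 328

328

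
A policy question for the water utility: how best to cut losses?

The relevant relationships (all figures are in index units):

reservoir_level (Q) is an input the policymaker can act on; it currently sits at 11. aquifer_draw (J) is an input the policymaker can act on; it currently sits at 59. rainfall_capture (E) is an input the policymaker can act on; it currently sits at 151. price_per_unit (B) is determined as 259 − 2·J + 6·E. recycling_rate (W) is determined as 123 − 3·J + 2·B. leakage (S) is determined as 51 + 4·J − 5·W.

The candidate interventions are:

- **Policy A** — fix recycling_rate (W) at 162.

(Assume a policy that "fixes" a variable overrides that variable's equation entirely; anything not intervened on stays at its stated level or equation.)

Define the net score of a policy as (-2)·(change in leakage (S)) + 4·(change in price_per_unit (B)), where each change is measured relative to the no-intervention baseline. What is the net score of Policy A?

-18780

Baseline:
  J = 59
  E = 151
  B = 259 − 2·59 + 6·151 = 1047
  W = 123 − 3·59 + 2·1047 = 2040
  S = 51 + 4·59 − 5·2040 = -9913
Policy A (W := 162):
  J = 59
  E = 151
  B = 259 − 2·59 + 6·151 = 1047
  W = 162
  S = 51 + 4·59 − 5·162 = -523
ΔS = -523 − (-9913) = 9390; ΔB = 1047 − 1047 = 0
Score = (-2)·9390 + 4·0 = -18780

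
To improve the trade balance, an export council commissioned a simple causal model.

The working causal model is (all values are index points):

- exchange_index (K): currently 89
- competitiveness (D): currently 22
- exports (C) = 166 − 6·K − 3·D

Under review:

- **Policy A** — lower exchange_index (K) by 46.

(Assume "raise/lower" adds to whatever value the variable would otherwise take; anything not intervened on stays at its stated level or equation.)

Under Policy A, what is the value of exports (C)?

Policy A (K − 46):
  K = 89 − 46 = 43
  D = 22
  C = 166 − 6·43 − 3·22 = -158

-158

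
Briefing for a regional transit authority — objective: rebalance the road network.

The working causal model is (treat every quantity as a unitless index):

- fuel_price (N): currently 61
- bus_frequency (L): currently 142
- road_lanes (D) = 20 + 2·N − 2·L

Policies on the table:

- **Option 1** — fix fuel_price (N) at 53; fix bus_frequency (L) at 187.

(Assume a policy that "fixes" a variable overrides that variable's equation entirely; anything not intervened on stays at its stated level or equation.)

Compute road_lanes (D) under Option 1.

-248

Option 1 (N := 53, L := 187):
  N = 53
  L = 187
  D = 20 + 2·53 − 2·187 = -248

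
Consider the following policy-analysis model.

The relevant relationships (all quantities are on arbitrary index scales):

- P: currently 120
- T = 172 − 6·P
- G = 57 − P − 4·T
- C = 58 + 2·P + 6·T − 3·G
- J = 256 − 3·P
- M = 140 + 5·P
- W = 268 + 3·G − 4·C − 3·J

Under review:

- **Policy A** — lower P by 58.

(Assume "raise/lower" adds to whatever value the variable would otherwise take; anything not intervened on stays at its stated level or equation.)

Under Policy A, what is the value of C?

-3403

Policy A (P − 58):
  P = 120 − 58 = 62
  T = 172 − 6·62 = -200
  G = 57 − 62 − 4·(-200) = 795
  C = 58 + 2·62 + 6·(-200) − 3·795 = -3403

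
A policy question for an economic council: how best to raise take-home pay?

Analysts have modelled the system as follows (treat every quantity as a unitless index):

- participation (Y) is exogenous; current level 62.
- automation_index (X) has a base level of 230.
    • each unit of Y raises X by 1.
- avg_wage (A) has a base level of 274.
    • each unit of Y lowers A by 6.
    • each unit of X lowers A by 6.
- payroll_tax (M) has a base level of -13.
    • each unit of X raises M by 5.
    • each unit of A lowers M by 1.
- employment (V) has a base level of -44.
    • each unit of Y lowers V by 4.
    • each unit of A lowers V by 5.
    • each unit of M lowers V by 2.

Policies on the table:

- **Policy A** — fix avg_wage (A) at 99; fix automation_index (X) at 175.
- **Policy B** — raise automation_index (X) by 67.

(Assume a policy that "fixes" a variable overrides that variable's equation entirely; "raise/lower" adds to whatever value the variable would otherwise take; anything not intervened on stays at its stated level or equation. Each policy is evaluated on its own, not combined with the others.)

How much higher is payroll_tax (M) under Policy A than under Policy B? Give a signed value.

-3271

Policy A (A := 99, X := 175):
  Y = 62
  X = 175
  A = 99
  M = -13 + 5·175 − 99 = 763
Policy B (X + 67):
  Y = 62
  X = 230 + 62 (+67 from intervention) = 359
  A = 274 − 6·62 − 6·359 = -2252
  M = -13 + 5·359 − (-2252) = 4034
M: 763 − 4034 = -3271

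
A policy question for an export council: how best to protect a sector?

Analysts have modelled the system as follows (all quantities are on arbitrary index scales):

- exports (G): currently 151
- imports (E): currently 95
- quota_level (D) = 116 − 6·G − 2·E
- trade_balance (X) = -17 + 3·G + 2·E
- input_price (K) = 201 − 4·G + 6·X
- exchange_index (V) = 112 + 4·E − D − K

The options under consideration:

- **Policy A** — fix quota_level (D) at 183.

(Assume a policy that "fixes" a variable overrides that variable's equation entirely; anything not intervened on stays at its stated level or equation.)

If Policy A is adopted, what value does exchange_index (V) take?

Policy A (D := 183):
  G = 151
  E = 95
  D = 183
  X = -17 + 3·151 + 2·95 = 626
  K = 201 − 4·151 + 6·626 = 3353
  V = 112 + 4·95 − 183 − 3353 = -3044

-3044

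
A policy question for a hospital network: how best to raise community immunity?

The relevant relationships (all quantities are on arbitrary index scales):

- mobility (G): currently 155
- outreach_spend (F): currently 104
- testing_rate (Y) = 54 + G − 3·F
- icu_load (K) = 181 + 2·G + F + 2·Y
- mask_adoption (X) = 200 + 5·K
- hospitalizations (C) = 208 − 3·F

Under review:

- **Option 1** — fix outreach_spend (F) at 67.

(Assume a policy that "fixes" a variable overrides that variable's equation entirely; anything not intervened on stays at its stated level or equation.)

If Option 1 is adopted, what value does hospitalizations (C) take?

7

Option 1 (F := 67):
  F = 67
  C = 208 − 3·67 = 7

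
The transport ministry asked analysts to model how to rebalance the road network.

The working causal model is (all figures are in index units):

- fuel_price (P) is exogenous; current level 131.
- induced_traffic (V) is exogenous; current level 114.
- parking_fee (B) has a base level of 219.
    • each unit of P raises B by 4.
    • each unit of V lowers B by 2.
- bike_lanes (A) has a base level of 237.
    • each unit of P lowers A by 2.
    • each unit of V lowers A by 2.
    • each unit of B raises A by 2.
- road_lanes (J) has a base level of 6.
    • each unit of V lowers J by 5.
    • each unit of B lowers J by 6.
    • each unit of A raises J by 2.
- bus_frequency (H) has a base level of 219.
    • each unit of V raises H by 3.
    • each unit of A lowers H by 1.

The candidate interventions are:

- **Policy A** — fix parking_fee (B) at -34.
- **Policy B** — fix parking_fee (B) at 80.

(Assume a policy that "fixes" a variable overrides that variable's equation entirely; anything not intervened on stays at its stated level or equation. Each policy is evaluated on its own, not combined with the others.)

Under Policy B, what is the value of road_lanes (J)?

Policy B (B := 80):
  P = 131
  V = 114
  B = 80
  A = 237 − 2·131 − 2·114 + 2·80 = -93
  J = 6 − 5·114 − 6·80 + 2·(-93) = -1230

-1230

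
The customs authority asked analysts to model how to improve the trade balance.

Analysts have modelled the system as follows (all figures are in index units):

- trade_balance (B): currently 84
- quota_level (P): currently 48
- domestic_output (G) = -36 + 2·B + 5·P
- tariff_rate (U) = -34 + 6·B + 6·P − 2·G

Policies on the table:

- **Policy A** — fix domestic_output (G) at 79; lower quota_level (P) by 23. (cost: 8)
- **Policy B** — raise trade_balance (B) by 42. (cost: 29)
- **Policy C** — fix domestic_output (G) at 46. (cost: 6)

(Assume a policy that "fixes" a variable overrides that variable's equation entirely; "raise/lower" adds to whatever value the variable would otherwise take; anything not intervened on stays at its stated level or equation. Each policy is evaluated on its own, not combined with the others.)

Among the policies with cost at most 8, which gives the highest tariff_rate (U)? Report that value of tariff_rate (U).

666

Policy A (G := 79, P − 23):
  B = 84
  P = 48 − 23 = 25
  G = 79
  U = -34 + 6·84 + 6·25 − 2·79 = 462
Policy C (G := 46):
  B = 84
  P = 48
  G = 46
  U = -34 + 6·84 + 6·48 − 2·46 = 666
Comparing — Policy A: U=462, Policy C: U=666. Highest is 666 (Policy C).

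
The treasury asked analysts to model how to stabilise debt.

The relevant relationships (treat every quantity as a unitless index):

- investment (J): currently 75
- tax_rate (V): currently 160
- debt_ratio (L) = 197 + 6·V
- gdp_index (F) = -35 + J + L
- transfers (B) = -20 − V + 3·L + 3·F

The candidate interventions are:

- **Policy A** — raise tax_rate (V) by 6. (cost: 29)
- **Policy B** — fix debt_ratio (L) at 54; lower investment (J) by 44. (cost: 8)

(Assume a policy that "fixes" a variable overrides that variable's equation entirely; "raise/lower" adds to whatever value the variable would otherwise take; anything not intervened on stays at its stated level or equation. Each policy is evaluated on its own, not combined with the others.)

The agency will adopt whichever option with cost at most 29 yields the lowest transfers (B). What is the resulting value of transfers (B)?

Policy A (V + 6):
  J = 75
  V = 160 + 6 = 166
  L = 197 + 6·166 = 1193
  F = -35 + 75 + 1193 = 1233
  B = -20 − 166 + 3·1193 + 3·1233 = 7092
Policy B (L := 54, J − 44):
  J = 75 − 44 = 31
  V = 160
  L = 54
  F = -35 + 31 + 54 = 50
  B = -20 − 160 + 3·54 + 3·50 = 132
Comparing — Policy A: B=7092, Policy B: B=132. Lowest is 132 (Policy B).

132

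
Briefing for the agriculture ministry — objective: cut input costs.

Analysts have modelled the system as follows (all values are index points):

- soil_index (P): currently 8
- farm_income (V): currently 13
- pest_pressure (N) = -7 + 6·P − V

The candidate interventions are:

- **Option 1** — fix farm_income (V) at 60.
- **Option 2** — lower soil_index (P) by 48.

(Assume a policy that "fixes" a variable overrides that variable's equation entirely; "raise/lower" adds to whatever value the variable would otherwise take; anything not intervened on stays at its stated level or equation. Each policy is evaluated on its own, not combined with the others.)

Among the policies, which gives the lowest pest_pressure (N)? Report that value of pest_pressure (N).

Option 1 (V := 60):
  P = 8
  V = 60
  N = -7 + 6·8 − 60 = -19
Option 2 (P − 48):
  P = 8 − 48 = -40
  V = 13
  N = -7 + 6·(-40) − 13 = -260
Comparing — Option 1: N=-19, Option 2: N=-260. Lowest is -260 (Option 2).

-260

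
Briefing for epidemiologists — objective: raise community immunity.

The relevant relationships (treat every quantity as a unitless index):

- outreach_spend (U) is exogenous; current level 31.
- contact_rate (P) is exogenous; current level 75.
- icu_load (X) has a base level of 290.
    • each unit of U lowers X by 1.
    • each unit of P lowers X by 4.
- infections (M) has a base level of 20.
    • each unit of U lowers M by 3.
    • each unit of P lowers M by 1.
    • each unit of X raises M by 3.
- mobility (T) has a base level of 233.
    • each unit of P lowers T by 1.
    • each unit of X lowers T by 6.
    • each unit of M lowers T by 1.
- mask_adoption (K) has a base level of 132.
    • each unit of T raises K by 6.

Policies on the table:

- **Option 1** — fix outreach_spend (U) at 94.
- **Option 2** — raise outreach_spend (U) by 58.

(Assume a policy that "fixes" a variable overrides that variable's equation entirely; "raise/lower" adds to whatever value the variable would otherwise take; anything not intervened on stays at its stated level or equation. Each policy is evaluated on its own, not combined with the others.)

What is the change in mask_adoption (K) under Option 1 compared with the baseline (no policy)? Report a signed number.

4536

Baseline:
  U = 31
  P = 75
  X = 290 − 31 − 4·75 = -41
  M = 20 − 3·31 − 75 + 3·(-41) = -271
  T = 233 − 75 − 6·(-41) − (-271) = 675
  K = 132 + 6·675 = 4182
Option 1 (U := 94):
  U = 94
  P = 75
  X = 290 − 94 − 4·75 = -104
  M = 20 − 3·94 − 75 + 3·(-104) = -649
  T = 233 − 75 − 6·(-104) − (-649) = 1431
  K = 132 + 6·1431 = 8718
Change in K: 8718 − 4182 = 4536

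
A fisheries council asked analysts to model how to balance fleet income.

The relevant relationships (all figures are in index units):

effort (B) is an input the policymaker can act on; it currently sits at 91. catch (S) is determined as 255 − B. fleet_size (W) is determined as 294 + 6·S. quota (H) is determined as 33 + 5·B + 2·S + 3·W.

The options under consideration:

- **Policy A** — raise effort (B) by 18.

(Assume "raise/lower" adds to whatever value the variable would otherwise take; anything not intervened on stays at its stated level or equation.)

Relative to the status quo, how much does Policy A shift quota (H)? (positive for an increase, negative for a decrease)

-270

Baseline:
  B = 91
  S = 255 − 91 = 164
  W = 294 + 6·164 = 1278
  H = 33 + 5·91 + 2·164 + 3·1278 = 4650
Policy A (B + 18):
  B = 91 + 18 = 109
  S = 255 − 109 = 146
  W = 294 + 6·146 = 1170
  H = 33 + 5·109 + 2·146 + 3·1170 = 4380
Change in H: 4380 − 4650 = -270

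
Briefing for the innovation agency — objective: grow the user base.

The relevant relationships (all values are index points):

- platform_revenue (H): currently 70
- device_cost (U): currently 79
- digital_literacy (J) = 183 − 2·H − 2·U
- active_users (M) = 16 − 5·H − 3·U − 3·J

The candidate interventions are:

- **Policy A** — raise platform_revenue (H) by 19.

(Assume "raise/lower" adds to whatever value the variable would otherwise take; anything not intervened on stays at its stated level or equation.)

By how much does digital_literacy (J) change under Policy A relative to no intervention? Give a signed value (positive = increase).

Baseline:
  H = 70
  U = 79
  J = 183 − 2·70 − 2·79 = -115
Policy A (H + 19):
  H = 70 + 19 = 89
  U = 79
  J = 183 − 2·89 − 2·79 = -153
Change in J: -153 − (-115) = -38

-38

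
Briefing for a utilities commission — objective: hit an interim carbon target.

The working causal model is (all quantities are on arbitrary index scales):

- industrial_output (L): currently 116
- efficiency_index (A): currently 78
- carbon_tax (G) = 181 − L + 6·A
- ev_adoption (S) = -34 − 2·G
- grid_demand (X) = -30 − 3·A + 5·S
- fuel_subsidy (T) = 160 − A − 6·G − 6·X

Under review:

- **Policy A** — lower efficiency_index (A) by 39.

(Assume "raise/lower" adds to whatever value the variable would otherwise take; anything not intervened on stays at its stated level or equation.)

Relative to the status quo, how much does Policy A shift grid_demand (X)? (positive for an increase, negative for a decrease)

2457

Baseline:
  L = 116
  A = 78
  G = 181 − 116 + 6·78 = 533
  S = -34 − 2·533 = -1100
  X = -30 − 3·78 + 5·(-1100) = -5764
Policy A (A − 39):
  L = 116
  A = 78 − 39 = 39
  G = 181 − 116 + 6·39 = 299
  S = -34 − 2·299 = -632
  X = -30 − 3·39 + 5·(-632) = -3307
Change in X: -3307 − (-5764) = 2457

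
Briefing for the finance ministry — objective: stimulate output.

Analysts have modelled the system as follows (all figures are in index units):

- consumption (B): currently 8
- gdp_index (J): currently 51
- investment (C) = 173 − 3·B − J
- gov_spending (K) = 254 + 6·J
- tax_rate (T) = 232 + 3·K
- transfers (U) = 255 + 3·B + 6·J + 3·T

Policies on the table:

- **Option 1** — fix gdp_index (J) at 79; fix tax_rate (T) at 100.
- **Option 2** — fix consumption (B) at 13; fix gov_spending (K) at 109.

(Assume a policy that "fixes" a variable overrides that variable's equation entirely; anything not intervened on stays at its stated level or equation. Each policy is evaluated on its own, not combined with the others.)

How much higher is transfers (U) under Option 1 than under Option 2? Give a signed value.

Option 1 (J := 79, T := 100):
  B = 8
  J = 79
  K = 254 + 6·79 = 728
  T = 100
  U = 255 + 3·8 + 6·79 + 3·100 = 1053
Option 2 (B := 13, K := 109):
  B = 13
  J = 51
  K = 109
  T = 232 + 3·109 = 559
  U = 255 + 3·13 + 6·51 + 3·559 = 2277
U: 1053 − 2277 = -1224

-1224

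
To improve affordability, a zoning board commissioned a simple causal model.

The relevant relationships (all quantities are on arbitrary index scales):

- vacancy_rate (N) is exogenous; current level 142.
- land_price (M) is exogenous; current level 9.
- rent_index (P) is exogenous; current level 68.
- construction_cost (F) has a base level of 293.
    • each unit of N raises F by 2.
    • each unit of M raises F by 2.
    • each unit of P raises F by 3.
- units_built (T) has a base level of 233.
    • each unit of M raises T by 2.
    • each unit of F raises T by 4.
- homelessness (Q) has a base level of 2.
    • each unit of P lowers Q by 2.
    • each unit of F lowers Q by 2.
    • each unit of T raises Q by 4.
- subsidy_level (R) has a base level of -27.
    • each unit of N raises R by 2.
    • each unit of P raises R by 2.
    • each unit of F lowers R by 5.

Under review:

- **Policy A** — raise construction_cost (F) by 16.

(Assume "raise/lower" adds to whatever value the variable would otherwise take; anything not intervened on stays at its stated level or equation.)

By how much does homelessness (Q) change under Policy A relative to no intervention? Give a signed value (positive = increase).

Baseline:
  N = 142
  M = 9
  P = 68
  F = 293 + 2·142 + 2·9 + 3·68 = 799
  T = 233 + 2·9 + 4·799 = 3447
  Q = 2 − 2·68 − 2·799 + 4·3447 = 12056
Policy A (F + 16):
  N = 142
  M = 9
  P = 68
  F = 293 + 2·142 + 2·9 + 3·68 (+16 from intervention) = 815
  T = 233 + 2·9 + 4·815 = 3511
  Q = 2 − 2·68 − 2·815 + 4·3511 = 12280
Change in Q: 12280 − 12056 = 224

224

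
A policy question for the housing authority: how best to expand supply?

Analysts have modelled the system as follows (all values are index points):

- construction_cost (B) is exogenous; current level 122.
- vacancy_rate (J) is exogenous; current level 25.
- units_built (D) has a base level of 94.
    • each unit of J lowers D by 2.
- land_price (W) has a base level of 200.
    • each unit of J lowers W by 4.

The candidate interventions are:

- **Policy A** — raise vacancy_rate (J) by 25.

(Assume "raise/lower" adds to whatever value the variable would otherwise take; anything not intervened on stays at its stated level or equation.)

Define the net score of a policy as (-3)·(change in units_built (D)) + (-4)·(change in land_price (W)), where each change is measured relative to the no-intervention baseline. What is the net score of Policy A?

550

Baseline:
  J = 25
  D = 94 − 2·25 = 44
  W = 200 − 4·25 = 100
Policy A (J + 25):
  J = 25 + 25 = 50
  D = 94 − 2·50 = -6
  W = 200 − 4·50 = 0
ΔD = -6 − 44 = -50; ΔW = 0 − 100 = -100
Score = (-3)·(-50) + (-4)·(-100) = 550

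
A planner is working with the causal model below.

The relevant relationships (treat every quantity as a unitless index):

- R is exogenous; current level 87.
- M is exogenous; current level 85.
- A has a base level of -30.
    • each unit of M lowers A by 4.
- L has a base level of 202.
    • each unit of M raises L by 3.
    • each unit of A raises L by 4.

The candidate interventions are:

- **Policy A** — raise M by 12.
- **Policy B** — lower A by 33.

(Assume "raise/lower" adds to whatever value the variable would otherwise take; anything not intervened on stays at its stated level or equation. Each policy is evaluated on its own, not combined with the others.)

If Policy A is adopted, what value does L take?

-1179

Policy A (M + 12):
  M = 85 + 12 = 97
  A = -30 − 4·97 = -418
  L = 202 + 3·97 + 4·(-418) = -1179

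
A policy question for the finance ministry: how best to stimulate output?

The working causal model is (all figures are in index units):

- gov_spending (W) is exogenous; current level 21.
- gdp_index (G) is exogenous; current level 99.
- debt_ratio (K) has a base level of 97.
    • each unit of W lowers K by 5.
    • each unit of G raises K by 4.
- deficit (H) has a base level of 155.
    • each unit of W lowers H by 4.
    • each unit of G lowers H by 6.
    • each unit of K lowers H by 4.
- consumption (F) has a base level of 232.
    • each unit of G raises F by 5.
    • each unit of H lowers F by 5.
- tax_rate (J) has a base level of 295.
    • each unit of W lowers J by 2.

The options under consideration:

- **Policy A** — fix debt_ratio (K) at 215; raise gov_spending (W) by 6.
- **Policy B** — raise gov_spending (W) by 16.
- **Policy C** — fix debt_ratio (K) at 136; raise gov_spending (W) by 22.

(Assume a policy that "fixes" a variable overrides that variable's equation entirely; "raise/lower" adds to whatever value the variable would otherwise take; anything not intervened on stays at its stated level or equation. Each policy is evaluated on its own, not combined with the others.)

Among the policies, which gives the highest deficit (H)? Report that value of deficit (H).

Policy A (K := 215, W + 6):
  W = 21 + 6 = 27
  G = 99
  K = 215
  H = 155 − 4·27 − 6·99 − 4·215 = -1407
Policy B (W + 16):
  W = 21 + 16 = 37
  G = 99
  K = 97 − 5·37 + 4·99 = 308
  H = 155 − 4·37 − 6·99 − 4·308 = -1819
Policy C (K := 136, W + 22):
  W = 21 + 22 = 43
  G = 99
  K = 136
  H = 155 − 4·43 − 6·99 − 4·136 = -1155
Comparing — Policy A: H=-1407, Policy B: H=-1819, Policy C: H=-1155. Highest is -1155 (Policy C).

-1155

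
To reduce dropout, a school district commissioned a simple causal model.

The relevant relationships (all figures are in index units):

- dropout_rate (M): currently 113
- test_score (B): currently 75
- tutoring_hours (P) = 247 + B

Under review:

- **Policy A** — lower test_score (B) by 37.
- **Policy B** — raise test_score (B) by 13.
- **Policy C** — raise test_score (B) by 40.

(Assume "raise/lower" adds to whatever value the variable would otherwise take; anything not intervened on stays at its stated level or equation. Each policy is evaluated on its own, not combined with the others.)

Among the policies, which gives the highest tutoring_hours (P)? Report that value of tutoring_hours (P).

362

Policy A (B − 37):
  B = 75 − 37 = 38
  P = 247 + 38 = 285
Policy B (B + 13):
  B = 75 + 13 = 88
  P = 247 + 88 = 335
Policy C (B + 40):
  B = 75 + 40 = 115
  P = 247 + 115 = 362
Comparing — Policy A: P=285, Policy B: P=335, Policy C: P=362. Highest is 362 (Policy C).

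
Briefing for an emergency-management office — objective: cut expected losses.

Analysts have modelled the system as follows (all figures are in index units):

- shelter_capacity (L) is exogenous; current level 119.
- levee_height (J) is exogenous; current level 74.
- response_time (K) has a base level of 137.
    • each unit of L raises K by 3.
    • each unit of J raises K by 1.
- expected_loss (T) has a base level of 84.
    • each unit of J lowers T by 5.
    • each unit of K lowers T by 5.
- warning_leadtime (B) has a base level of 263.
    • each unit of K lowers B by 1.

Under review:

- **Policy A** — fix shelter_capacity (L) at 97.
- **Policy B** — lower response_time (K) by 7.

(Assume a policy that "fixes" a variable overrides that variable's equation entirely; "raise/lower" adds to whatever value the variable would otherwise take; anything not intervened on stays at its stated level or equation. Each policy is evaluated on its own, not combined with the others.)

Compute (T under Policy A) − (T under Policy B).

Policy A (L := 97):
  L = 97
  J = 74
  K = 137 + 3·97 + 74 = 502
  T = 84 − 5·74 − 5·502 = -2796
Policy B (K − 7):
  L = 119
  J = 74
  K = 137 + 3·119 + 74 (−7 from intervention) = 561
  T = 84 − 5·74 − 5·561 = -3091
T: -2796 − (-3091) = 295

295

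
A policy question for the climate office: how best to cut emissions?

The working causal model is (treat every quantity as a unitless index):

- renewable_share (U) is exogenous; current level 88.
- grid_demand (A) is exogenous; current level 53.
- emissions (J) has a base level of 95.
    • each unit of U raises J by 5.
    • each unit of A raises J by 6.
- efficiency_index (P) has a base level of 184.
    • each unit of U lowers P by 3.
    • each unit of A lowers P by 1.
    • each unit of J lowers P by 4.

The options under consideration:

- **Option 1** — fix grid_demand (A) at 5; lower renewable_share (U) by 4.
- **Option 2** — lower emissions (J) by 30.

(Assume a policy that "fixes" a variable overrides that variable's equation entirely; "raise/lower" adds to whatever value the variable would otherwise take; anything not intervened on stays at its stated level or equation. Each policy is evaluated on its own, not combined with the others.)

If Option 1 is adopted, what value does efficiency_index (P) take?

-2253

Option 1 (A := 5, U − 4):
  U = 88 − 4 = 84
  A = 5
  J = 95 + 5·84 + 6·5 = 545
  P = 184 − 3·84 − 5 − 4·545 = -2253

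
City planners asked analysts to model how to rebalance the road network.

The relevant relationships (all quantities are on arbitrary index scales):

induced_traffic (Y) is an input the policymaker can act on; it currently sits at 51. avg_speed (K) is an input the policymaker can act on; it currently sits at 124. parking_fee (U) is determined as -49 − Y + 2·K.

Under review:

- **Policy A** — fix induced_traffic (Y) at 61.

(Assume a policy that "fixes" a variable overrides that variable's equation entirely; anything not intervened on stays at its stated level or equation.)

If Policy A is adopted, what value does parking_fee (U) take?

138

Policy A (Y := 61):
  Y = 61
  K = 124
  U = -49 − 61 + 2·124 = 138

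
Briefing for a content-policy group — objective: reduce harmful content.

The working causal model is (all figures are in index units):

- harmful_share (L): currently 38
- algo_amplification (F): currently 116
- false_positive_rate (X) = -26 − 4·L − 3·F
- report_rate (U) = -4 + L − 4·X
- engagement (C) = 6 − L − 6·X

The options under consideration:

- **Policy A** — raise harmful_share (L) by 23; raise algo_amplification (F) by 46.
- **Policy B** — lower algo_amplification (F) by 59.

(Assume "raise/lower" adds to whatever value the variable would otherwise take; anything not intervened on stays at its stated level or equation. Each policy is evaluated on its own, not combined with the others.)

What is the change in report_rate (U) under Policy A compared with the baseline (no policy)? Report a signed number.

Baseline:
  L = 38
  F = 116
  X = -26 − 4·38 − 3·116 = -526
  U = -4 + 38 − 4·(-526) = 2138
Policy A (L + 23, F + 46):
  L = 38 + 23 = 61
  F = 116 + 46 = 162
  X = -26 − 4·61 − 3·162 = -756
  U = -4 + 61 − 4·(-756) = 3081
Change in U: 3081 − 2138 = 943

943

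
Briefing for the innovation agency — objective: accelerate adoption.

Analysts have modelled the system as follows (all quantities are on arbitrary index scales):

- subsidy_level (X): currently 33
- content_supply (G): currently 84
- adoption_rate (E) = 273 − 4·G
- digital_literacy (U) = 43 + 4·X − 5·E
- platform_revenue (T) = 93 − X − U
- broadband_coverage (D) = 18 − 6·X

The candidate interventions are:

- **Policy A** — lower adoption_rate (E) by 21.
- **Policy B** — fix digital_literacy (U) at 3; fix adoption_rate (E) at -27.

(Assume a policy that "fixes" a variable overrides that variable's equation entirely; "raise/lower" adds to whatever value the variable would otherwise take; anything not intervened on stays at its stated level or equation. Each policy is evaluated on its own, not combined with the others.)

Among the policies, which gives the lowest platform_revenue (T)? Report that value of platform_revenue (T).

-535

Policy A (E − 21):
  X = 33
  G = 84
  E = 273 − 4·84 (−21 from intervention) = -84
  U = 43 + 4·33 − 5·(-84) = 595
  T = 93 − 33 − 595 = -535
Policy B (U := 3, E := -27):
  X = 33
  G = 84
  E = -27
  U = 3
  T = 93 − 33 − 3 = 57
Comparing — Policy A: T=-535, Policy B: T=57. Lowest is -535 (Policy A).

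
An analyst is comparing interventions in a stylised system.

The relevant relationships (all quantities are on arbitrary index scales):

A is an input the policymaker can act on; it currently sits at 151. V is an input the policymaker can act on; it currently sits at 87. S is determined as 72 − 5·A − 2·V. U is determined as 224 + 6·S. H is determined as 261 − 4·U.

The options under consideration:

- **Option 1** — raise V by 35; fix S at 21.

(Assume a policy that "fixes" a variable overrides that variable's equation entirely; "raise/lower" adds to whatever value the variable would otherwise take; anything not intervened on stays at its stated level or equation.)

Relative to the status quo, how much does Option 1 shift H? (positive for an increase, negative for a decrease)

-21072

Baseline:
  A = 151
  V = 87
  S = 72 − 5·151 − 2·87 = -857
  U = 224 + 6·(-857) = -4918
  H = 261 − 4·(-4918) = 19933
Option 1 (V + 35, S := 21):
  A = 151
  V = 87 + 35 = 122
  S = 21
  U = 224 + 6·21 = 350
  H = 261 − 4·350 = -1139
Change in H: -1139 − 19933 = -21072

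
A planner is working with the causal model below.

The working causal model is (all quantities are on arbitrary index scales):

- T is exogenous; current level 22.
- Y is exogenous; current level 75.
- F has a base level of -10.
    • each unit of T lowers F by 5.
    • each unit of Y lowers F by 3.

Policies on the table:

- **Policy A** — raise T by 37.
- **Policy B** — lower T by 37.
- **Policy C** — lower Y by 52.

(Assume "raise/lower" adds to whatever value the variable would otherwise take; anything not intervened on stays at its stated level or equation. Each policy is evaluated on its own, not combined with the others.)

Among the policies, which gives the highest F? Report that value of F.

Policy A (T + 37):
  T = 22 + 37 = 59
  Y = 75
  F = -10 − 5·59 − 3·75 = -530
Policy B (T − 37):
  T = 22 − 37 = -15
  Y = 75
  F = -10 − 5·(-15) − 3·75 = -160
Policy C (Y − 52):
  T = 22
  Y = 75 − 52 = 23
  F = -10 − 5·22 − 3·23 = -189
Comparing — Policy A: F=-530, Policy B: F=-160, Policy C: F=-189. Highest is -160 (Policy B).

-160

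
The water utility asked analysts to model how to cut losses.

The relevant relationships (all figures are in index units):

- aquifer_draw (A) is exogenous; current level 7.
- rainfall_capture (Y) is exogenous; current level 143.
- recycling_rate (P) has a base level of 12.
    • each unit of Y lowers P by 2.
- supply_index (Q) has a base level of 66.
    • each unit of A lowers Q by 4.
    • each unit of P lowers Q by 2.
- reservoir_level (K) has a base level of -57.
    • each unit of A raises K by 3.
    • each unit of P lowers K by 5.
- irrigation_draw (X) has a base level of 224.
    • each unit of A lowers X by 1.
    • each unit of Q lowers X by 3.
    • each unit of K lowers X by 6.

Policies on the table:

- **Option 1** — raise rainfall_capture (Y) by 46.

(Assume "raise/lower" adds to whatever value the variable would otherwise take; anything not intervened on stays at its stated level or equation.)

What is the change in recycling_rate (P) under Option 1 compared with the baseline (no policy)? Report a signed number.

Baseline:
  Y = 143
  P = 12 − 2·143 = -274
Option 1 (Y + 46):
  Y = 143 + 46 = 189
  P = 12 − 2·189 = -366
Change in P: -366 − (-274) = -92

-92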